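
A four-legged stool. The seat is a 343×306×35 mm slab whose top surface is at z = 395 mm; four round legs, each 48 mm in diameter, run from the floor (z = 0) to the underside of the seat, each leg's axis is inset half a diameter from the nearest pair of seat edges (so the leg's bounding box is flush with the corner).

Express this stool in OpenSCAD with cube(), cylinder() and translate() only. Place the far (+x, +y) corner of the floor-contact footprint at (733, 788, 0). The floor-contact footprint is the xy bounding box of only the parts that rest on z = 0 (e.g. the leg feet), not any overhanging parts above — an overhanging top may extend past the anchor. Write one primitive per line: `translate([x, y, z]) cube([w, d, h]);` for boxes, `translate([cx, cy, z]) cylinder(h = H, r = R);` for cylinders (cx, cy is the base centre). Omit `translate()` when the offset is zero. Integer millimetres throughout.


translate([390, 482, 360]) cube([343, 306, 35]);
translate([414, 506, 0]) cylinder(h = 360, r = 24);
translate([709, 506, 0]) cylinder(h = 360, r = 24);
translate([414, 764, 0]) cylinder(h = 360, r = 24);
translate([709, 764, 0]) cylinder(h = 360, r = 24);


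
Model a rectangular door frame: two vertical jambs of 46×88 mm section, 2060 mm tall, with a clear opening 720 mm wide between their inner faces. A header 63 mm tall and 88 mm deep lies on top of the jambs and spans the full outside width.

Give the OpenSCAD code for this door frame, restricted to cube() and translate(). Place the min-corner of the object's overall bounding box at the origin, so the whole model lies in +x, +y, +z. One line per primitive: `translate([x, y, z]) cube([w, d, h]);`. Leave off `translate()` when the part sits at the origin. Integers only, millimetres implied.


cube([46, 88, 2060]);
translate([766, 0, 0]) cube([46, 88, 2060]);
translate([0, 0, 2060]) cube([812, 88, 63]);


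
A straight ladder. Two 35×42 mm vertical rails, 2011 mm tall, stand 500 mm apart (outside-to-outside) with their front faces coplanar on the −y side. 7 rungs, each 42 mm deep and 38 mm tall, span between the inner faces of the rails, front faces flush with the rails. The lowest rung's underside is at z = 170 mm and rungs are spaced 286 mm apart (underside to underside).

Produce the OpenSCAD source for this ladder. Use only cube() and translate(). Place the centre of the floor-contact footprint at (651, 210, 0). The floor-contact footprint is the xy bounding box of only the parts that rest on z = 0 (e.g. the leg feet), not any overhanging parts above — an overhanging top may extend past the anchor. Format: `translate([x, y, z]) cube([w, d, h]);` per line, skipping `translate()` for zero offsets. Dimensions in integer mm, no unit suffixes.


translate([401, 189, 0]) cube([35, 42, 2011]);
translate([866, 189, 0]) cube([35, 42, 2011]);
translate([436, 189, 170]) cube([430, 42, 38]);
translate([436, 189, 456]) cube([430, 42, 38]);
translate([436, 189, 742]) cube([430, 42, 38]);
translate([436, 189, 1028]) cube([430, 42, 38]);
translate([436, 189, 1314]) cube([430, 42, 38]);
translate([436, 189, 1600]) cube([430, 42, 38]);
translate([436, 189, 1886]) cube([430, 42, 38]);


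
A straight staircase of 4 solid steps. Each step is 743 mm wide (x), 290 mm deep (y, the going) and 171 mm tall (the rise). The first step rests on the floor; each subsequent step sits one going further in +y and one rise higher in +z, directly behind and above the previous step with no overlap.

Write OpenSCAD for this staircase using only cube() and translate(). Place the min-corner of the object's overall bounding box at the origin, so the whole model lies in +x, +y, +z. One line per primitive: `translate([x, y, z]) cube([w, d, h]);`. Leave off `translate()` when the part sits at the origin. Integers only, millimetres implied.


cube([743, 290, 171]);
translate([0, 290, 171]) cube([743, 290, 171]);
translate([0, 580, 342]) cube([743, 290, 171]);
translate([0, 870, 513]) cube([743, 290, 171]);


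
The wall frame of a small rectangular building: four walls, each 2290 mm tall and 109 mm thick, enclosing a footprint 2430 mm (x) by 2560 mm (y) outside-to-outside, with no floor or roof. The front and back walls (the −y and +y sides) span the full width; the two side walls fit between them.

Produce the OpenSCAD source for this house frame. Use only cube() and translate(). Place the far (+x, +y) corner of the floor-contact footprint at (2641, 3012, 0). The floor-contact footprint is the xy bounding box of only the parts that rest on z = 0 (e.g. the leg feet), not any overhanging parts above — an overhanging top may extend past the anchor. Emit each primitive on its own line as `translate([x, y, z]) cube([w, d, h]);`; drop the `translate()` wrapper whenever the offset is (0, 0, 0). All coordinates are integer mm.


translate([211, 452, 0]) cube([2430, 109, 2290]);
translate([211, 2903, 0]) cube([2430, 109, 2290]);
translate([211, 561, 0]) cube([109, 2342, 2290]);
translate([2532, 561, 0]) cube([109, 2342, 2290]);


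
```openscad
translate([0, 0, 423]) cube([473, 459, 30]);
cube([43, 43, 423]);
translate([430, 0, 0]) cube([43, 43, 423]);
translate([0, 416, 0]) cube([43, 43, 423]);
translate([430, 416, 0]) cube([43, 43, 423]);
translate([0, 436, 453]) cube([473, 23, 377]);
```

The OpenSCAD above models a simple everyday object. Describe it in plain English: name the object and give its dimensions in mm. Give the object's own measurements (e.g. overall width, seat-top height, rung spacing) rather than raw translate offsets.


A chair. The seat is a 473×459×30 mm slab with its top at z = 453 mm, on four 43×43 mm corner legs (flush with the seat edges, standing on z = 0). A flat backrest 23 mm thick, 377 mm tall, spans the full seat width and rises from the seat top along its +y edge, rear face flush with the rear of the seat.


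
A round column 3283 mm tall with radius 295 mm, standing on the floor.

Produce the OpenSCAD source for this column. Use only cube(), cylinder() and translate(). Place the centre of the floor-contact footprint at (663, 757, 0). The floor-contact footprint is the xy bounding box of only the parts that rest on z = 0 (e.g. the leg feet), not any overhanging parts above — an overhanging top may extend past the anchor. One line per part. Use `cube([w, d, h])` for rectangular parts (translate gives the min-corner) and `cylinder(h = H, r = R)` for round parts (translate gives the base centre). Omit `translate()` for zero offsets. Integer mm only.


translate([663, 757, 0]) cylinder(h = 3283, r = 295);


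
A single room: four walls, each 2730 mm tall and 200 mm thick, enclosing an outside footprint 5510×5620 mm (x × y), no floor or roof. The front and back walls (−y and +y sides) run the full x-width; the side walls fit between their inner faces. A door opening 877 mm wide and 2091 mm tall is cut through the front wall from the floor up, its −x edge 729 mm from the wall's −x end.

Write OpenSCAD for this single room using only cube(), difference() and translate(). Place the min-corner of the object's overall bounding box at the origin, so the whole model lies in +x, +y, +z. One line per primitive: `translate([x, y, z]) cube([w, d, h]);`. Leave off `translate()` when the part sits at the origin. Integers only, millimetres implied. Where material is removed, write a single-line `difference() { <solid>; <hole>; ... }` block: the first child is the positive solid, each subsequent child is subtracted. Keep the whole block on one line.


difference() { cube([5510, 200, 2730]); translate([729, 0, 0]) cube([877, 200, 2091]); }
translate([0, 5420, 0]) cube([5510, 200, 2730]);
translate([0, 200, 0]) cube([200, 5220, 2730]);
translate([5310, 200, 0]) cube([200, 5220, 2730]);


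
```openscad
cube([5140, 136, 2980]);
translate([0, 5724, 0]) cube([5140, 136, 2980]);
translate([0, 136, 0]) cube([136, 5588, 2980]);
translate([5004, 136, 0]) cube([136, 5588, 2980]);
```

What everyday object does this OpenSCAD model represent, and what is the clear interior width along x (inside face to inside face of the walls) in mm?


A house (or room) frame. The interior width is 4868 mm.

Four 2980 mm walls enclosing a rectangle with no floor or roof — a room or house frame. Outside width is 5140 mm and wall thickness is 136 mm, so the interior width is 5140 − 2 × 136 = 4868 mm.


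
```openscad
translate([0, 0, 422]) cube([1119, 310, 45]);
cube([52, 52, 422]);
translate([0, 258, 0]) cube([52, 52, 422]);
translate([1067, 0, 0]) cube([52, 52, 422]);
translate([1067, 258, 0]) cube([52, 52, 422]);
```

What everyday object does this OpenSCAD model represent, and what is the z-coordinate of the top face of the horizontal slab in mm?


A bench. The seat-top height is 467 mm.

A long slab on four corner posts — a bench. The slab sits at z = 422 with thickness 45, so the top is 422 + 45 = 467 mm.


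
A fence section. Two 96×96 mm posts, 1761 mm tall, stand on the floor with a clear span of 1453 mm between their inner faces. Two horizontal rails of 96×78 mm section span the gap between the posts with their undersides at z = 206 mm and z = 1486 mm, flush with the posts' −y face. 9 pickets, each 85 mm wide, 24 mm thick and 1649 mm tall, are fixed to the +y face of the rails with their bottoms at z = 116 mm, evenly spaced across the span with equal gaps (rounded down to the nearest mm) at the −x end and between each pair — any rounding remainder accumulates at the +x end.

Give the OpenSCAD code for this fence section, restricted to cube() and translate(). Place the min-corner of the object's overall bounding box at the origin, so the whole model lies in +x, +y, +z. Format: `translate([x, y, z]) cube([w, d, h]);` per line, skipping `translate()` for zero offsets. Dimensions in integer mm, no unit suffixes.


cube([96, 96, 1761]);
translate([1549, 0, 0]) cube([96, 96, 1761]);
translate([96, 0, 206]) cube([1453, 96, 78]);
translate([96, 0, 1486]) cube([1453, 96, 78]);
translate([164, 96, 116]) cube([85, 24, 1649]);
translate([317, 96, 116]) cube([85, 24, 1649]);
translate([470, 96, 116]) cube([85, 24, 1649]);
translate([623, 96, 116]) cube([85, 24, 1649]);
translate([776, 96, 116]) cube([85, 24, 1649]);
translate([929, 96, 116]) cube([85, 24, 1649]);
translate([1082, 96, 116]) cube([85, 24, 1649]);
translate([1235, 96, 116]) cube([85, 24, 1649]);
translate([1388, 96, 116]) cube([85, 24, 1649]);


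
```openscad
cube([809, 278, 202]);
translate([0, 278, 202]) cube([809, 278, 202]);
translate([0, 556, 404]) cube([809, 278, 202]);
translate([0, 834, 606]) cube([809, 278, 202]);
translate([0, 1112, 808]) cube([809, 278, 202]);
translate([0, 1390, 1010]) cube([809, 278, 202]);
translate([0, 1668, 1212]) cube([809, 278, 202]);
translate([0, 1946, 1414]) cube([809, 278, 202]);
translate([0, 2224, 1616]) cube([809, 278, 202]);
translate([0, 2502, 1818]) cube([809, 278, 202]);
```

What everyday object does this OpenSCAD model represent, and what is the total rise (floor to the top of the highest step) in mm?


A staircase. The total rise is 2020 mm.

10 identical blocks, each offset up and back from the previous — a staircase. Each step is 202 mm tall and there are 10 of them, so the total rise is 10 × 202 = 2020 mm.


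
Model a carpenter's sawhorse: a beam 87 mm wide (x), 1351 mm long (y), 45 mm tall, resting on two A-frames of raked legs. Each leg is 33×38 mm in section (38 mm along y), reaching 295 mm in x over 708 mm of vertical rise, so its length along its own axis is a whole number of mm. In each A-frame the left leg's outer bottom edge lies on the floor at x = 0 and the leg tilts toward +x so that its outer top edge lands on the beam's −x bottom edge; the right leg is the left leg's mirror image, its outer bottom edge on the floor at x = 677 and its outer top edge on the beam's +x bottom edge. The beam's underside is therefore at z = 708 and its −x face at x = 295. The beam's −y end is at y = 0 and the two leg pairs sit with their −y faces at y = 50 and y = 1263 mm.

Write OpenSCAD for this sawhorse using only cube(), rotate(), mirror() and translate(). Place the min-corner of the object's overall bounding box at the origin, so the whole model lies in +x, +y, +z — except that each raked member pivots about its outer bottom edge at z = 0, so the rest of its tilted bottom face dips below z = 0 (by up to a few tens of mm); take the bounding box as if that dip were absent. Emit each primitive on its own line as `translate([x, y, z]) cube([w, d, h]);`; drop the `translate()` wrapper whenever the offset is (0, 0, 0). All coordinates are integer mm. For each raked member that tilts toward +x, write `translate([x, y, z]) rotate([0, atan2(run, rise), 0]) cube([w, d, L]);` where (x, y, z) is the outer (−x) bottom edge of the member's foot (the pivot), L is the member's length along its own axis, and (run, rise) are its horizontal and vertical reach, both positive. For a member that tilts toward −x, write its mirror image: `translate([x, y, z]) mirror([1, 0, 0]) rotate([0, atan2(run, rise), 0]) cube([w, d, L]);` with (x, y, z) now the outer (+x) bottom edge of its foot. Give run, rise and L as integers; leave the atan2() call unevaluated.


translate([295, 0, 708]) cube([87, 1351, 45]);
translate([0, 50, 0]) rotate([0, atan2(295, 708), 0]) cube([33, 38, 767]);
translate([677, 50, 0]) mirror([1, 0, 0]) rotate([0, atan2(295, 708), 0]) cube([33, 38, 767]);
translate([0, 1263, 0]) rotate([0, atan2(295, 708), 0]) cube([33, 38, 767]);
translate([677, 1263, 0]) mirror([1, 0, 0]) rotate([0, atan2(295, 708), 0]) cube([33, 38, 767]);


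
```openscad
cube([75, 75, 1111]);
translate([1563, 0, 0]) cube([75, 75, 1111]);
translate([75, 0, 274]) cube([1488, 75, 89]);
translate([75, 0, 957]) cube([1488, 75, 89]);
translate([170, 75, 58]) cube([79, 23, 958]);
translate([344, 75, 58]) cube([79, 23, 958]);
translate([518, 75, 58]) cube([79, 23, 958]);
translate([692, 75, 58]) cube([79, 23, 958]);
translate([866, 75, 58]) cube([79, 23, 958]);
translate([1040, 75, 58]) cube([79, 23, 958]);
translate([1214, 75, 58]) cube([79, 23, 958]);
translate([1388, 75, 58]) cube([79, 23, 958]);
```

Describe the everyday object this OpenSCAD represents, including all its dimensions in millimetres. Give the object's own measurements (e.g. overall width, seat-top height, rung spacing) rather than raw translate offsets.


A fence section. Two 75×75 mm posts, 1111 mm tall, stand on the floor with a clear span of 1488 mm between their inner faces. Two horizontal rails of 75×89 mm section span the gap between the posts with their undersides at z = 274 mm and z = 957 mm, flush with the posts' −y face. 8 pickets, each 79 mm wide, 23 mm thick and 958 mm tall, are fixed to the +y face of the rails with their bottoms at z = 58 mm, spaced across the span with a 95 mm gap after the −x post and between neighbouring pickets, with 96 mm left before the +x post.


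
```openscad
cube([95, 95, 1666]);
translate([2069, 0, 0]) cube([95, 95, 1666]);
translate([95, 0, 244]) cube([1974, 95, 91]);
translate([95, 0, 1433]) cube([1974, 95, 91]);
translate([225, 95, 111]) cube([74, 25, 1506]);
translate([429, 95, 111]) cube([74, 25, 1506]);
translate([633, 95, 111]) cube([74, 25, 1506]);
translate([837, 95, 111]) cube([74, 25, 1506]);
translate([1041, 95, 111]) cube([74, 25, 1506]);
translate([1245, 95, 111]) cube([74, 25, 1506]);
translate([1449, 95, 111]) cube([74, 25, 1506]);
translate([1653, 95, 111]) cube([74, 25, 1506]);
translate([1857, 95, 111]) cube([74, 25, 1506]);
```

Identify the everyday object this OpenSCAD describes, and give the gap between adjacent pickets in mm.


A fence section. The picket gap is 130 mm.

Two posts, two rails, 9 pickets — a fence section. Span 1974 mm holds 9 pickets of 74 mm with 10 equal gaps: ⌊(1974 − 9·74) / 10⌋ = 130 mm.


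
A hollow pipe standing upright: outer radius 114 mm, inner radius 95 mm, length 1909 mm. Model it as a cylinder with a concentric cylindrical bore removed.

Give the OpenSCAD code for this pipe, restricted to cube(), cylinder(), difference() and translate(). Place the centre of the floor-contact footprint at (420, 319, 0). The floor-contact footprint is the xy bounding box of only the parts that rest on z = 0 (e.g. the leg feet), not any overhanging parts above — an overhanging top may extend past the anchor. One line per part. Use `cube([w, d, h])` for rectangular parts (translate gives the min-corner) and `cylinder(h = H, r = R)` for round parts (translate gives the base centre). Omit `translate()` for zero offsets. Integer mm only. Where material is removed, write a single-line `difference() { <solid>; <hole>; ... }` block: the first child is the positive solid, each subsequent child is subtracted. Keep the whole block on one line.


difference() { translate([420, 319, 0]) cylinder(h = 1909, r = 114); translate([420, 319, 0]) cylinder(h = 1909, r = 95); }


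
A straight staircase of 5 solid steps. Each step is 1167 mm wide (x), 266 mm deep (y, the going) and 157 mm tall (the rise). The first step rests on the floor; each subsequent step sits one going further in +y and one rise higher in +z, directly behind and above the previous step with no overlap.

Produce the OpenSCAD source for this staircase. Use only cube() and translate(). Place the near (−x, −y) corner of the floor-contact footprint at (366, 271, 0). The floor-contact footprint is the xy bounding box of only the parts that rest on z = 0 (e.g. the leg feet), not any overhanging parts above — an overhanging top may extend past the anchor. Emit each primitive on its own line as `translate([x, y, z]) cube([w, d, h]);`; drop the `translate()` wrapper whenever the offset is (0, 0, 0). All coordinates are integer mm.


translate([366, 271, 0]) cube([1167, 266, 157]);
translate([366, 537, 157]) cube([1167, 266, 157]);
translate([366, 803, 314]) cube([1167, 266, 157]);
translate([366, 1069, 471]) cube([1167, 266, 157]);
translate([366, 1335, 628]) cube([1167, 266, 157]);


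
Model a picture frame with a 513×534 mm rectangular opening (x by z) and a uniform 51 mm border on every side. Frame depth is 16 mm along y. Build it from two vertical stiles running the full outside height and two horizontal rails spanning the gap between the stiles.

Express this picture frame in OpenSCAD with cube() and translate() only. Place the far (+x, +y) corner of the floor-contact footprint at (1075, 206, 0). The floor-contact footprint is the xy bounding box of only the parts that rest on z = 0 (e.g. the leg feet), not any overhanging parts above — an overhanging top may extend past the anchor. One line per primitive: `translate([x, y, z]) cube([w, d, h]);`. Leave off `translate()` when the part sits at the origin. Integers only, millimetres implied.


translate([460, 190, 0]) cube([51, 16, 636]);
translate([1024, 190, 0]) cube([51, 16, 636]);
translate([511, 190, 0]) cube([513, 16, 51]);
translate([511, 190, 585]) cube([513, 16, 51]);


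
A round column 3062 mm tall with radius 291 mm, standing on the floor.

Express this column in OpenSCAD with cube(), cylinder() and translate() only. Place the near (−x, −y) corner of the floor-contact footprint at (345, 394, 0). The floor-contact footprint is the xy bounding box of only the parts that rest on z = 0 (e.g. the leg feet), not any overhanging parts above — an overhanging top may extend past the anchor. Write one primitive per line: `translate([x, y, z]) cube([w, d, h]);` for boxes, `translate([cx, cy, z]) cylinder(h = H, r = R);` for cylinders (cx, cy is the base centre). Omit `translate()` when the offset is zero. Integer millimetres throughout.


translate([636, 685, 0]) cylinder(h = 3062, r = 291);


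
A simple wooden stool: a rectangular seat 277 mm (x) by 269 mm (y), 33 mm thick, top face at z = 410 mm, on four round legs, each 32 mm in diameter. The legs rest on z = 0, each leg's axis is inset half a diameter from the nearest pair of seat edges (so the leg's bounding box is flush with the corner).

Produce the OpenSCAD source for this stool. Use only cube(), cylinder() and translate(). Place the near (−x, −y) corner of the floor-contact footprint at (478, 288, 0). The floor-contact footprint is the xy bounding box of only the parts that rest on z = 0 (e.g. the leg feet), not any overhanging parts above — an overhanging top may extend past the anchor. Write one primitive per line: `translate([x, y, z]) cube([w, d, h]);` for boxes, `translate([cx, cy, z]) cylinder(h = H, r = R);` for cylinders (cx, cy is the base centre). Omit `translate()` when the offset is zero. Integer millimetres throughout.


translate([478, 288, 377]) cube([277, 269, 33]);
translate([494, 304, 0]) cylinder(h = 377, r = 16);
translate([739, 304, 0]) cylinder(h = 377, r = 16);
translate([494, 541, 0]) cylinder(h = 377, r = 16);
translate([739, 541, 0]) cylinder(h = 377, r = 16);


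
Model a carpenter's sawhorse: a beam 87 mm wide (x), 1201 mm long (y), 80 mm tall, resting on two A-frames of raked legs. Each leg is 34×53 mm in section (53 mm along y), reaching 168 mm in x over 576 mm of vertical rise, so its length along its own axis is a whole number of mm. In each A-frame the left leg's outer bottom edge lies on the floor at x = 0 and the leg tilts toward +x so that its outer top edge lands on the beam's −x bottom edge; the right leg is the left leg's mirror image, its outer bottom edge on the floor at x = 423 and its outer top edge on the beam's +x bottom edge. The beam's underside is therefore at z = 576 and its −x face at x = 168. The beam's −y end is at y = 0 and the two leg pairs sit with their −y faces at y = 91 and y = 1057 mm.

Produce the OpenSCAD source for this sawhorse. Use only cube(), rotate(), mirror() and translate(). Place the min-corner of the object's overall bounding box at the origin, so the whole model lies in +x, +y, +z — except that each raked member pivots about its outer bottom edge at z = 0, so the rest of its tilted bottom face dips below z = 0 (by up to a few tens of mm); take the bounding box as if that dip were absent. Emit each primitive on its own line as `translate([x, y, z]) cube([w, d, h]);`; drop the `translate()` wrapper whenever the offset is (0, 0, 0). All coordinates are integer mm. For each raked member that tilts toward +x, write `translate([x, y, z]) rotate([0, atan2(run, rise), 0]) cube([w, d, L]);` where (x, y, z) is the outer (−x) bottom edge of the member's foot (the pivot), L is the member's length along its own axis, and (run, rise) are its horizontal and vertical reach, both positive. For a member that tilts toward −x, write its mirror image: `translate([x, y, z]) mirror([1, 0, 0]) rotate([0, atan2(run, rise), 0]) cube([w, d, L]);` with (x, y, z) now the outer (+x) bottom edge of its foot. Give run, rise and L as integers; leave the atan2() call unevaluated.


translate([168, 0, 576]) cube([87, 1201, 80]);
translate([0, 91, 0]) rotate([0, atan2(168, 576), 0]) cube([34, 53, 600]);
translate([423, 91, 0]) mirror([1, 0, 0]) rotate([0, atan2(168, 576), 0]) cube([34, 53, 600]);
translate([0, 1057, 0]) rotate([0, atan2(168, 576), 0]) cube([34, 53, 600]);
translate([423, 1057, 0]) mirror([1, 0, 0]) rotate([0, atan2(168, 576), 0]) cube([34, 53, 600]);


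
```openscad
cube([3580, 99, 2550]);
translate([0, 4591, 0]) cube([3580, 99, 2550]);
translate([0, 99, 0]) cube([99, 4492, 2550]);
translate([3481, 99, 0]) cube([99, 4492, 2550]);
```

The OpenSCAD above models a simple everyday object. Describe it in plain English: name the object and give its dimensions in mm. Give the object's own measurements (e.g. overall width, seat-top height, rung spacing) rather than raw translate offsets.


The wall frame of a small rectangular building: four walls, each 2550 mm tall and 99 mm thick, enclosing a footprint 3580 mm (x) by 4690 mm (y) outside-to-outside, with no floor or roof. The front and back walls (the −y and +y sides) span the full width; the two side walls fit between them.


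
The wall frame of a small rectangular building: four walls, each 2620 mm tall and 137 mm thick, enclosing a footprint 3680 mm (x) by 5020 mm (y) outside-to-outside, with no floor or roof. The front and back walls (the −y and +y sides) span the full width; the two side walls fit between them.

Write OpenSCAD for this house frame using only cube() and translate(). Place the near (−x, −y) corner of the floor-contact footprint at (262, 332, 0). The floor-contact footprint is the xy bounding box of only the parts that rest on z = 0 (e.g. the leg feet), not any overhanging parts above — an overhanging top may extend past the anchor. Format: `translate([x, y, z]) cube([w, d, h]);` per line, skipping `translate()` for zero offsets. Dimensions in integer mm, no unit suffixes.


translate([262, 332, 0]) cube([3680, 137, 2620]);
translate([262, 5215, 0]) cube([3680, 137, 2620]);
translate([262, 469, 0]) cube([137, 4746, 2620]);
translate([3805, 469, 0]) cube([137, 4746, 2620]);


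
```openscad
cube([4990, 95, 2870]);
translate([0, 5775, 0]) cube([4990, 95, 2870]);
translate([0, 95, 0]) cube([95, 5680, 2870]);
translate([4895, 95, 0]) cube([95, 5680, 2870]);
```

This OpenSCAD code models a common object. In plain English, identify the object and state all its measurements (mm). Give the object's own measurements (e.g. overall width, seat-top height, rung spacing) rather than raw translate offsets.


The wall frame of a small rectangular building: four walls, each 2870 mm tall and 95 mm thick, enclosing a footprint 4990 mm (x) by 5870 mm (y) outside-to-outside, with no floor or roof. The front and back walls (the −y and +y sides) span the full width; the two side walls fit between them.


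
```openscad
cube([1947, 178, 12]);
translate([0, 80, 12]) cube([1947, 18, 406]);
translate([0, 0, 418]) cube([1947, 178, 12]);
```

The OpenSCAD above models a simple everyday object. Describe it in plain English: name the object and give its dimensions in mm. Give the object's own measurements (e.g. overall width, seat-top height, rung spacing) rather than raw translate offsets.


An I-beam lying along x, 1947 mm long. Overall section height 430 mm. Two flanges 178 mm wide (y) and 12 mm thick, one on the floor and one at the top; a web 18 mm thick runs between them, centred on the flange width.


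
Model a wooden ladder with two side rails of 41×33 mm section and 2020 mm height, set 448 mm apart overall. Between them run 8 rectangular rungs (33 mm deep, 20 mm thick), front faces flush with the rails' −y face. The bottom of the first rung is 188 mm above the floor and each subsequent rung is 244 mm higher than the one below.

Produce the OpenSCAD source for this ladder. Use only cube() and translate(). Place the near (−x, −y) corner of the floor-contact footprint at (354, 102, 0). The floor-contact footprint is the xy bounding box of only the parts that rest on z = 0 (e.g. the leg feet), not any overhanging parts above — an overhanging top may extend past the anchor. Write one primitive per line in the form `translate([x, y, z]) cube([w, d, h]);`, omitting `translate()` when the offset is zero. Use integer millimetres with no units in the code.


// rung span = 448 - 2*41 = 366
// rung[k] z = 188 + k*244
translate([354, 102, 0]) cube([41, 33, 2020]);
translate([761, 102, 0]) cube([41, 33, 2020]);
translate([395, 102, 188]) cube([366, 33, 20]);
translate([395, 102, 432]) cube([366, 33, 20]);
translate([395, 102, 676]) cube([366, 33, 20]);
translate([395, 102, 920]) cube([366, 33, 20]);
translate([395, 102, 1164]) cube([366, 33, 20]);
translate([395, 102, 1408]) cube([366, 33, 20]);
translate([395, 102, 1652]) cube([366, 33, 20]);
translate([395, 102, 1896]) cube([366, 33, 20]);


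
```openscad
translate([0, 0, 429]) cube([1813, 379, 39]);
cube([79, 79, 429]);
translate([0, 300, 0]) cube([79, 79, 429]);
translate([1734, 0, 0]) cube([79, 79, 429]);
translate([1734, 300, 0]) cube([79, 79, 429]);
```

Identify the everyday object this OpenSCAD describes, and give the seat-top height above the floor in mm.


A bench. The seat-top height is 468 mm.

A long slab on four corner posts — a bench. The slab sits at z = 429 with thickness 39, so the top is 429 + 39 = 468 mm.


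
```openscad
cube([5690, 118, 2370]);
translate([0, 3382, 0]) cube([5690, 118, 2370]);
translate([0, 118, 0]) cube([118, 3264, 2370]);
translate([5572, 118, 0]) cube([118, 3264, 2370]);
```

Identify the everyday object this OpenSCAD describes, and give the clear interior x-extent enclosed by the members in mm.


A house (or room) frame. The interior width is 5454 mm.

Four 2370 mm walls enclosing a rectangle with no floor or roof — a room or house frame. Outside width is 5690 mm and wall thickness is 118 mm, so the interior width is 5690 − 2 × 118 = 5454 mm.


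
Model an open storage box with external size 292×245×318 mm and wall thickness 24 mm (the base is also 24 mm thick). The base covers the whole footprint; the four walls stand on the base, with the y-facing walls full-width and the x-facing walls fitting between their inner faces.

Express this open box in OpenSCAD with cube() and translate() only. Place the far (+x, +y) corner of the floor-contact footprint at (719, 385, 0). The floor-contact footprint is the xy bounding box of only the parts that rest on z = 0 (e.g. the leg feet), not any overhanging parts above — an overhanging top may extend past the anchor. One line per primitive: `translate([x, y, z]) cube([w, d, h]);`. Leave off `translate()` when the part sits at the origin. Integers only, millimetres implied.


translate([427, 140, 0]) cube([292, 245, 24]);
translate([427, 140, 24]) cube([292, 24, 294]);
translate([427, 361, 24]) cube([292, 24, 294]);
translate([427, 164, 24]) cube([24, 197, 294]);
translate([695, 164, 24]) cube([24, 197, 294]);


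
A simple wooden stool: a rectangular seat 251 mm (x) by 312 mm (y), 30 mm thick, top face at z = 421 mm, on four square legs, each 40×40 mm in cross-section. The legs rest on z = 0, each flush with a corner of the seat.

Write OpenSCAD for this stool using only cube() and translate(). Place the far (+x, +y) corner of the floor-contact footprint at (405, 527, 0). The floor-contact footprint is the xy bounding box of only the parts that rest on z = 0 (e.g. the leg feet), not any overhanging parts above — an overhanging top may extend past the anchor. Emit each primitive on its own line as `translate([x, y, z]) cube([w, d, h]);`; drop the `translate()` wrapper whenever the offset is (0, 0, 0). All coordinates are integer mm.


// leg_h = 421 - 30 = 391
translate([154, 215, 391]) cube([251, 312, 30]);
translate([154, 215, 0]) cube([40, 40, 391]);
translate([365, 215, 0]) cube([40, 40, 391]);
translate([154, 487, 0]) cube([40, 40, 391]);
translate([365, 487, 0]) cube([40, 40, 391]);


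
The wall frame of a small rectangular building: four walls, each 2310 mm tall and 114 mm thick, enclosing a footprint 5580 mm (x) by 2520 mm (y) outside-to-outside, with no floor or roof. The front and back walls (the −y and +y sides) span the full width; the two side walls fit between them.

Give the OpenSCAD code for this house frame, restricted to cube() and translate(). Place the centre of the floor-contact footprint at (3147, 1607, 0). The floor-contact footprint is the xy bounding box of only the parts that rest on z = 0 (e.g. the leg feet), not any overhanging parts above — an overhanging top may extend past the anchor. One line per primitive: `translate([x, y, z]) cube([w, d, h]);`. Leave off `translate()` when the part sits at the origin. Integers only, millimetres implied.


translate([357, 347, 0]) cube([5580, 114, 2310]);
translate([357, 2753, 0]) cube([5580, 114, 2310]);
translate([357, 461, 0]) cube([114, 2292, 2310]);
translate([5823, 461, 0]) cube([114, 2292, 2310]);


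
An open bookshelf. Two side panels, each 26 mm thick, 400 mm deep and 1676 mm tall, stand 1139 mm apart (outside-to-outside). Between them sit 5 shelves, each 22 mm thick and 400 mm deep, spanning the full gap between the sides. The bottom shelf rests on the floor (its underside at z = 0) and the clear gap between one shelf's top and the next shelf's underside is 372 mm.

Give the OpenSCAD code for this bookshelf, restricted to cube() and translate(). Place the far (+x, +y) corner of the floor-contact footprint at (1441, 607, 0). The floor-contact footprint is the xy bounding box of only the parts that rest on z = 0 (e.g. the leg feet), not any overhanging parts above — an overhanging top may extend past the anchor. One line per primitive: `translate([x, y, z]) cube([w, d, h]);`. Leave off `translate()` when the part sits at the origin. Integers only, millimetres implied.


translate([302, 207, 0]) cube([26, 400, 1676]);
translate([1415, 207, 0]) cube([26, 400, 1676]);
translate([328, 207, 0]) cube([1087, 400, 22]);
translate([328, 207, 394]) cube([1087, 400, 22]);
translate([328, 207, 788]) cube([1087, 400, 22]);
translate([328, 207, 1182]) cube([1087, 400, 22]);
translate([328, 207, 1576]) cube([1087, 400, 22]);


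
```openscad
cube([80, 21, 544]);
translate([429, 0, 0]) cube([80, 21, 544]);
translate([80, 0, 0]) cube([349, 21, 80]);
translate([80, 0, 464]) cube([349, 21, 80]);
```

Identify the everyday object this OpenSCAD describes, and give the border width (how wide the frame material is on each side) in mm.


A picture frame. The border width is 80 mm.

Four thin pieces enclosing a rectangular opening — a picture frame. The two full-height stiles are 544 mm tall; the top rail sits at z = 464 and is 80 mm tall, so the border above the opening is 544 − 464 = 80 mm, matching the stile x-width.


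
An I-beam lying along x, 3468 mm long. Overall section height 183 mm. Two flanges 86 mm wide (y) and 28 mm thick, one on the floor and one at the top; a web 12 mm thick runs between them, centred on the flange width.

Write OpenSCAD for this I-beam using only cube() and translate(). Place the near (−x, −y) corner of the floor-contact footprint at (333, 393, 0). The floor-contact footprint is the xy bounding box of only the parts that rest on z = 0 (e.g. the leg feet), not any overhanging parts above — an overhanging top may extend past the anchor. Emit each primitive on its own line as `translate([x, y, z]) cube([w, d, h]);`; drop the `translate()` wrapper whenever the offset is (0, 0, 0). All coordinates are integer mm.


translate([333, 393, 0]) cube([3468, 86, 28]);
translate([333, 430, 28]) cube([3468, 12, 127]);
translate([333, 393, 155]) cube([3468, 86, 28]);


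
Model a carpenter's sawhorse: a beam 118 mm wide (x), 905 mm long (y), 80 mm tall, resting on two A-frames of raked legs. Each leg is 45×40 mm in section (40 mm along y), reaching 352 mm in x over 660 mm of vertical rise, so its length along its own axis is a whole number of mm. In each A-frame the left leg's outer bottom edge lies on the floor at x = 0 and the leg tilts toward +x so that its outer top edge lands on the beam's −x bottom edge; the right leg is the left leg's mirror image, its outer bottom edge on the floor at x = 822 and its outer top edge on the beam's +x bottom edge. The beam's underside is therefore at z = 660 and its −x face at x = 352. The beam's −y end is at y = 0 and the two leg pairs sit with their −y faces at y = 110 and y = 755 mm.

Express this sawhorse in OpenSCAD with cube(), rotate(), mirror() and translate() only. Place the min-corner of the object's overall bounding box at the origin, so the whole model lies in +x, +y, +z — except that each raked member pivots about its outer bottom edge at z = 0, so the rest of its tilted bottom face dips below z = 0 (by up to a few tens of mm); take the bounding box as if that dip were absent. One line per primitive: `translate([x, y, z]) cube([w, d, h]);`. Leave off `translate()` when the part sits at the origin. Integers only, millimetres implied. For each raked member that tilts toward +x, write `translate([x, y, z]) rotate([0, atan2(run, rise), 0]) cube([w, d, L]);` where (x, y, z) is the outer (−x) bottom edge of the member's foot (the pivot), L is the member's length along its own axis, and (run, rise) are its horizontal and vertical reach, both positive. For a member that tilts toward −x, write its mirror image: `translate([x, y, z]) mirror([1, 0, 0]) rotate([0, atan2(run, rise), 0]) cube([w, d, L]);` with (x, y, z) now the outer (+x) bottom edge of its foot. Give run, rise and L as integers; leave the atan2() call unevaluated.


// leg length = √(352² + 660²) = 748
// right-leg outer foot x = 2·352 + 118 = 822
// beam min-corner = (352, 0, 660)
translate([352, 0, 660]) cube([118, 905, 80]);
translate([0, 110, 0]) rotate([0, atan2(352, 660), 0]) cube([45, 40, 748]);
translate([822, 110, 0]) mirror([1, 0, 0]) rotate([0, atan2(352, 660), 0]) cube([45, 40, 748]);
translate([0, 755, 0]) rotate([0, atan2(352, 660), 0]) cube([45, 40, 748]);
translate([822, 755, 0]) mirror([1, 0, 0]) rotate([0, atan2(352, 660), 0]) cube([45, 40, 748]);


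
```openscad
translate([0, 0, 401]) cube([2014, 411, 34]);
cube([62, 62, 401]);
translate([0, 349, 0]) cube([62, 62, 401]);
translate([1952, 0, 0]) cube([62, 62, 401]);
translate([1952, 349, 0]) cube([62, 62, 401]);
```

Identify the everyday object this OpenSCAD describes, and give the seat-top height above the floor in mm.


A bench. The seat-top height is 435 mm.

A long slab on four corner posts — a bench. The slab sits at z = 401 with thickness 34, so the top is 401 + 34 = 435 mm.


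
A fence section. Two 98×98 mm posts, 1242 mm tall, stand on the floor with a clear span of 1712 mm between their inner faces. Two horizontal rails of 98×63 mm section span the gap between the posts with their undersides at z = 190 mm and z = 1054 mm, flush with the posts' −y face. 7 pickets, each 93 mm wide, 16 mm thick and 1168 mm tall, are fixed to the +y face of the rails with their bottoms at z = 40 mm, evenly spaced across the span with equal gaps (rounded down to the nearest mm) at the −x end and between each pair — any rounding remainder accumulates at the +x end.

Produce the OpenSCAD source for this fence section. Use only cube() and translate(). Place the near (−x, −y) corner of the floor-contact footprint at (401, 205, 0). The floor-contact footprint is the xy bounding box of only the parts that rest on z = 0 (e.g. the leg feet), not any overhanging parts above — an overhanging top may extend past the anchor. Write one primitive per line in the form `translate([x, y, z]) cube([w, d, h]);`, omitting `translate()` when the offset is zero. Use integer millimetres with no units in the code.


translate([401, 205, 0]) cube([98, 98, 1242]);
translate([2211, 205, 0]) cube([98, 98, 1242]);
translate([499, 205, 190]) cube([1712, 98, 63]);
translate([499, 205, 1054]) cube([1712, 98, 63]);
translate([631, 303, 40]) cube([93, 16, 1168]);
translate([856, 303, 40]) cube([93, 16, 1168]);
translate([1081, 303, 40]) cube([93, 16, 1168]);
translate([1306, 303, 40]) cube([93, 16, 1168]);
translate([1531, 303, 40]) cube([93, 16, 1168]);
translate([1756, 303, 40]) cube([93, 16, 1168]);
translate([1981, 303, 40]) cube([93, 16, 1168]);


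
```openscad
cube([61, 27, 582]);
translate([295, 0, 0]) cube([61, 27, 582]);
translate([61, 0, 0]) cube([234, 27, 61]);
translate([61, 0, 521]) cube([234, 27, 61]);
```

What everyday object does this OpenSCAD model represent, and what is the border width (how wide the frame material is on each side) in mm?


A picture frame. The border width is 61 mm.

Four thin pieces enclosing a rectangular opening — a picture frame. The two full-height stiles are 582 mm tall; the top rail sits at z = 521 and is 61 mm tall, so the border above the opening is 582 − 521 = 61 mm, matching the stile x-width.


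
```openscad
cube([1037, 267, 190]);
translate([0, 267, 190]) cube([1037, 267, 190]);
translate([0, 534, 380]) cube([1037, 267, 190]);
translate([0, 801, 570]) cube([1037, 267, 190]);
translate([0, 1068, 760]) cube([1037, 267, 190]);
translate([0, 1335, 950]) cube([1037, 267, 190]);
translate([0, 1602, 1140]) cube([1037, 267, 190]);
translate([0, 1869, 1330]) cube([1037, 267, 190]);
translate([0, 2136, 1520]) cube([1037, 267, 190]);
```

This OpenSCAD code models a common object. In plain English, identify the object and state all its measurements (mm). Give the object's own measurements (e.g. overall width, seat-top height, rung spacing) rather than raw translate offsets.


A straight staircase of 9 solid steps. Each step is 1037 mm wide (x), 267 mm deep (y, the going) and 190 mm tall (the rise). The first step rests on the floor; each subsequent step sits one going further in +y and one rise higher in +z, directly behind and above the previous step with no overlap.
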